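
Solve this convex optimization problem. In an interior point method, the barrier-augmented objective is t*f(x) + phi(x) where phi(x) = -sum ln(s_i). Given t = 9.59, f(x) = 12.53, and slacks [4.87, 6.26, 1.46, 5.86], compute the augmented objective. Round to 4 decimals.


Step 1: Compute log-barrier.
ln values: [1.5831, 1.8342, 0.3784, 1.7681]
phi = -(1.5831 + 1.8342 + 0.3784 + 1.7681) = -5.5639
Step 2: Compute augmented objective.
t*f(x) = 9.59*12.53 = 120.1627
Total = 120.1627 - 5.5639 = 114.5988


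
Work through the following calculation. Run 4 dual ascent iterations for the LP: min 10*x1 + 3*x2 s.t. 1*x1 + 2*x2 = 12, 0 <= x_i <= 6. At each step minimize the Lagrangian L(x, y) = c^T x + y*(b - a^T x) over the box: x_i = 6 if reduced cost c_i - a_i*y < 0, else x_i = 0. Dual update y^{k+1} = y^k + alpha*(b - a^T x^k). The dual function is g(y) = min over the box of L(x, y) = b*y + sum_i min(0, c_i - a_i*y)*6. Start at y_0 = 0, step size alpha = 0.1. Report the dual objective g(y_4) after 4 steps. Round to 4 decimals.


Dual ascent for LP: min 10*x1 + 3*x2, 1*x1 + 2*x2 = 12, 0 <= x_i <= 6
Step 1: y^k = 0.0, reduced costs: (10.0, 3.0)
  x^k = (0.0, 0.0), subgradient = b - a^T x = 12.0
  y^{k+1} = 0.0 + 0.1*12.0 = 1.2
Step 2: y^k = 1.2, reduced costs: (8.8, 0.6)
  x^k = (0.0, 0.0), subgradient = b - a^T x = 12.0
  y^{k+1} = 1.2 + 0.1*12.0 = 2.4
Step 3: y^k = 2.4, reduced costs: (7.6, -1.8)
  x^k = (0.0, 6.0), subgradient = b - a^T x = 0.0
  y^{k+1} = 2.4 + 0.1*0.0 = 2.4
Step 4: y^k = 2.4, reduced costs: (7.6, -1.8)
  x^k = (0.0, 6.0), subgradient = b - a^T x = 0.0
  y^{k+1} = 2.4 + 0.1*0.0 = 2.4
Dual objective at y_4 = 2.4: reduced costs (7.6, -1.8), box minimizer x = (0.0, 6.0)
g(y_4) = b*y + (c1 - a1*y)*x1 + (c2 - a2*y)*x2 = 12*2.4 + 7.6*0.0 + (-1.8)*6.0 = 28.8 + 0.0 - 10.8 = 18.0


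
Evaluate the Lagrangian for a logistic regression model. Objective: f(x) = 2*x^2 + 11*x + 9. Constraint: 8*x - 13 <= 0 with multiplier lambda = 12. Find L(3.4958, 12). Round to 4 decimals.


Step 1: Evaluate f(x).
f(3.4958) = 2*3.4958^2 + 11*3.4958 + 9 = 71.895
Step 2: Evaluate g(x).
g(3.4958) = 8*3.4958 - 13 = 14.9664
Step 3: Compute Lagrangian.
L = 71.895 + 12*14.9664 = 251.4918


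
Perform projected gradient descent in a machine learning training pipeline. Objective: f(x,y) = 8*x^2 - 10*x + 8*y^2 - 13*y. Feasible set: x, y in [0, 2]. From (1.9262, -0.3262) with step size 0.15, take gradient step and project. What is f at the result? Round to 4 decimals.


Step 1: Compute gradient at (1.9262, -0.3262).
grad_x = 2*8*1.9262 - 10 = 20.8192
grad_y = 2*8*-0.3262 - 13 = -18.2192
Step 2: Gradient step.
x_raw = 1.9262 - 0.15*20.8192 = -1.1967
y_raw = -0.3262 - 0.15*-18.2192 = 2.4067
Step 3: Project onto [0, 2].
x_proj = clip(-1.1967) = 0.0
y_proj = clip(2.4067) = 2.0
Step 4: Evaluate f.
f(0.0, 2.0) = 6.0


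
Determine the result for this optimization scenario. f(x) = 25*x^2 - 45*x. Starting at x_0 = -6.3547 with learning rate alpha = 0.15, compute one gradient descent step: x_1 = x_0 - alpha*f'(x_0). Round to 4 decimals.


We compute the gradient at x_0 and apply the update.
f'(x) = 50*x - 45
f'(-6.3547) = 50*-6.3547 - 45 = -362.735
x_1 = -6.3547 - 0.15*-362.735 = 48.0556


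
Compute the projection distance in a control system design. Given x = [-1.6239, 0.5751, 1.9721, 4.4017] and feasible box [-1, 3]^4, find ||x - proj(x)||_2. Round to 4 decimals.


Project each component onto [-1, 3].
clip(-1.6239) = -1.0, clip(0.5751) = 0.5751, clip(1.9721) = 1.9721, clip(4.4017) = 3.0
Projection = [-1.0, 0.5751, 1.9721, 3.0]
Squared diffs: [0.3893, 0.0, 0.0, 1.9648]
Distance = sqrt(2.3541) = 1.5343


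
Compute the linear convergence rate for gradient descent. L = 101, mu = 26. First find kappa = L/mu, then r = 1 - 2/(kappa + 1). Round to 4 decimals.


Step 1: Compute the condition number.
kappa = L/mu = 101/26 = 3.8846
Step 2: Compute the convergence rate.
r = 1 - 2/(kappa + 1) = 1 - 2*mu/(L + mu) = (L - mu)/(L + mu) = 75/127 = 0.5906


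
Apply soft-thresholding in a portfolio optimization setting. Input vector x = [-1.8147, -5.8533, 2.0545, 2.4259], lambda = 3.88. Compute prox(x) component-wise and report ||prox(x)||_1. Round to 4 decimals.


Soft-thresholding with lambda = 3.88:
prox(-1.8147) = sign(-1.8147)*max(|-1.8147| - 3.88, 0) = 0.0
prox(-5.8533) = sign(-5.8533)*max(|-5.8533| - 3.88, 0) = -1.9733
prox(2.0545) = sign(2.0545)*max(|2.0545| - 3.88, 0) = 0.0
prox(2.4259) = sign(2.4259)*max(|2.4259| - 3.88, 0) = 0.0
prox(x) = [0.0, -1.9733, 0.0, 0.0]
||prox(x)||_1 = 0.0 + 1.9733 + 0.0 + 0.0 = 1.9733


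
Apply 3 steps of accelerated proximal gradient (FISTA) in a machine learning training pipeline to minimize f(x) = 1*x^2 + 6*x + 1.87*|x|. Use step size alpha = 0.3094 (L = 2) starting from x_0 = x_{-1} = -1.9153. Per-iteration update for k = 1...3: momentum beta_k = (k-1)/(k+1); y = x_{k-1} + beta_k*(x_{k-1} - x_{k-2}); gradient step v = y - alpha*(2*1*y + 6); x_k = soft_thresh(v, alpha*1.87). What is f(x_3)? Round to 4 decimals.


FISTA on f(x) = 1*x^2 + 6*x + 1.87*|x|
L = 2, alpha = 0.3094
Iteration 1: beta = 0.0, y = -1.9153 + 0.0*(-1.9153 + 1.9153) = -1.9153
  grad(y) = 2.1694, v = y - alpha*grad = -2.5865
  prox(v) = soft_thresh(-2.5865, 0.5786) = -2.0079
Iteration 2: beta = 0.3333, y = -2.0079 + 0.3333*(-2.0079 + 1.9153) = -2.0388
  grad(y) = 1.9224, v = y - alpha*grad = -2.6336
  prox(v) = soft_thresh(-2.6336, 0.5786) = -2.055
Iteration 3: beta = 0.5, y = -2.055 + 0.5*(-2.055 + 2.0079) = -2.0786
  grad(y) = 1.8429, v = y - alpha*grad = -2.6487
  prox(v) = soft_thresh(-2.6487, 0.5786) = -2.0702
f(x_3) = 1*(-2.0702)^2 + 6*(-2.0702) + 1.87*|-2.0702| = -4.2642


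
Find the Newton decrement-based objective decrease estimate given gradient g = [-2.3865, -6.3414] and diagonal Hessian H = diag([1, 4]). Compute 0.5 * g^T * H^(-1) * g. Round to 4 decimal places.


Step 1: H is diagonal, so H^(-1) * g = [-2.3865, -1.5854].
Step 2: g^T H^(-1) g = sum_i g_i^2 / H_ii
  = (-2.3865)^2/1 + (-6.3414)^2/4
  = 5.6954 + 10.0533 = 15.7487
Step 3: Objective decrease = 0.5 * g^T H^(-1) g = 7.8744


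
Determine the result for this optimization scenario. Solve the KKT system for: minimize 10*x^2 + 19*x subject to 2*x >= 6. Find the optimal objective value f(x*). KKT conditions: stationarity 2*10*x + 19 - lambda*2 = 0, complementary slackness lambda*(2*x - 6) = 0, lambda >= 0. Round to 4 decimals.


Step 1: Try lambda = 0 (constraint inactive).
x_unc = -19/(2*10) = -0.95
Check: 2*-0.95 = -1.9 < 6 -- violated!
Step 2: Constraint must be active: 2*x = 6
x* = 6/2 = 3.0
lambda = (2*10*3.0 + 19)/2 = 39.5
Step 3: Compute optimal value.
f(x*) = 10*3.0^2 + 19*3.0 = 147.0


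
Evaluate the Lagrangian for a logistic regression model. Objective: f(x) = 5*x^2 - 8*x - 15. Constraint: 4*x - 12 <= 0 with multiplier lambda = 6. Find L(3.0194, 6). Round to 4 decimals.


Step 1: Evaluate f(x).
f(3.0194) = 5*3.0194^2 - 8*3.0194 - 15 = 6.4287
Step 2: Evaluate g(x).
g(3.0194) = 4*3.0194 - 12 = 0.0776
Step 3: Compute Lagrangian.
L = 6.4287 + 6*0.0776 = 6.8943


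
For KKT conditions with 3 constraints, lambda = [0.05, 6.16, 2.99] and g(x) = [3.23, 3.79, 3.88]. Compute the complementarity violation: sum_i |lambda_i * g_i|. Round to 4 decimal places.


KKT complementary slackness check:
lambda_1 * g_1 = 0.05 * 3.23 = 0.1615
lambda_2 * g_2 = 6.16 * 3.79 = 23.3464
lambda_3 * g_3 = 2.99 * 3.88 = 11.6012
Total violation = 0.1615 + 23.3464 + 11.6012 = 35.1091


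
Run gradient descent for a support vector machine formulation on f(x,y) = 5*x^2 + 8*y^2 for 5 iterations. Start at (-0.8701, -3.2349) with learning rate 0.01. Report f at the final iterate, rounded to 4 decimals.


Gradient descent on f(x,y) = 5*x^2 + 8*y^2.
Starting point: (-0.8701, -3.2349), alpha = 0.01
Step 1: grad_x = 2*5*-0.8701 = -8.701, grad_y = 2*8*-3.2349 = -51.7584
  x_1 = -0.8701 - 0.01*-8.701 = -0.7831
  y_1 = -3.2349 - 0.01*-51.7584 = -2.7173
Step 2: grad_x = 2*5*-0.7831 = -7.8309, grad_y = 2*8*-2.7173 = -43.4771
  x_2 = -0.7831 - 0.01*-7.8309 = -0.7048
  y_2 = -2.7173 - 0.01*-43.4771 = -2.2825
Step 3: grad_x = 2*5*-0.7048 = -7.0478, grad_y = 2*8*-2.2825 = -36.5207
  x_3 = -0.7048 - 0.01*-7.0478 = -0.6343
  y_3 = -2.2825 - 0.01*-36.5207 = -1.9173
Step 4: grad_x = 2*5*-0.6343 = -6.343, grad_y = 2*8*-1.9173 = -30.6774
  x_4 = -0.6343 - 0.01*-6.343 = -0.5709
  y_4 = -1.9173 - 0.01*-30.6774 = -1.6106
Step 5: grad_x = 2*5*-0.5709 = -5.7087, grad_y = 2*8*-1.6106 = -25.769
  x_5 = -0.5709 - 0.01*-5.7087 = -0.5138
  y_5 = -1.6106 - 0.01*-25.769 = -1.3529
f(-0.5138, -1.3529) = 5*(-0.5138)^2 + 8*(-1.3529)^2 = 15.962


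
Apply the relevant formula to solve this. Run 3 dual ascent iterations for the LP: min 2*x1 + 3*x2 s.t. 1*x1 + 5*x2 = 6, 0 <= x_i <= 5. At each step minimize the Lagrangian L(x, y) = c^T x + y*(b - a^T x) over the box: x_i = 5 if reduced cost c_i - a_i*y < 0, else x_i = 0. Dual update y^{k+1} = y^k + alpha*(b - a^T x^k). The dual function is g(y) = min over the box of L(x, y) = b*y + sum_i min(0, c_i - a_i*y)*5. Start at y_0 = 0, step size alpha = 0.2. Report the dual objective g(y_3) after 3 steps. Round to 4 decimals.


Dual ascent for LP: min 2*x1 + 3*x2, 1*x1 + 5*x2 = 6, 0 <= x_i <= 5
Step 1: y^k = 0.0, reduced costs: (2.0, 3.0)
  x^k = (0.0, 0.0), subgradient = b - a^T x = 6.0
  y^{k+1} = 0.0 + 0.2*6.0 = 1.2
Step 2: y^k = 1.2, reduced costs: (0.8, -3.0)
  x^k = (0.0, 5.0), subgradient = b - a^T x = -19.0
  y^{k+1} = 1.2 + 0.2*-19.0 = -2.6
Step 3: y^k = -2.6, reduced costs: (4.6, 16.0)
  x^k = (0.0, 0.0), subgradient = b - a^T x = 6.0
  y^{k+1} = -2.6 + 0.2*6.0 = -1.4
Dual objective at y_3 = -1.4: reduced costs (3.4, 10.0), box minimizer x = (0.0, 0.0)
g(y_3) = b*y + (c1 - a1*y)*x1 + (c2 - a2*y)*x2 = 6*(-1.4) + 3.4*0.0 + 10.0*0.0 = -8.4 + 0.0 + 0.0 = -8.4


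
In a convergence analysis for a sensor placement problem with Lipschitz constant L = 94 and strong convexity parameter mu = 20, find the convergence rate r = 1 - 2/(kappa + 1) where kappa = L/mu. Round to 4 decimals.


Step 1: Compute the condition number.
kappa = L/mu = 94/20 = 4.7
Step 2: Compute the convergence rate.
r = 1 - 2/(kappa + 1) = 1 - 2*mu/(L + mu) = (L - mu)/(L + mu) = 74/114 = 0.6491


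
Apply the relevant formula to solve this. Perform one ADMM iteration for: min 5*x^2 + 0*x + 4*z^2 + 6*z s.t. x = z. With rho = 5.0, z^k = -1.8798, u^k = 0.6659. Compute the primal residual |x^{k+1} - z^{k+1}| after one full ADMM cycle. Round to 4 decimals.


ADMM iteration with rho = 5.0, z^k = -1.8798, u^k = 0.6659
Step 1: x-update.
Minimize 5*x^2 + 0*x + (5.0/2)*(x + 1.8798 + 0.6659)^2
FOC: (2*5 + 5.0)*x = 0 + 5.0*(-1.8798 - 0.6659)
x^{k+1} = -0.8486
Step 2: z-update.
Minimize 4*z^2 + 6*z + (5.0/2)*(-0.8486 - z + 0.6659)^2
FOC: (2*4 + 5.0)*z = -6 + 5.0*(-0.8486 + 0.6659)
z^{k+1} = -0.5318
Step 3: u-update.
u^{k+1} = 0.6659 - 0.8486 + 0.5318 = 0.3491
Step 4: Primal residual = |-0.8486 + 0.5318| = 0.3168


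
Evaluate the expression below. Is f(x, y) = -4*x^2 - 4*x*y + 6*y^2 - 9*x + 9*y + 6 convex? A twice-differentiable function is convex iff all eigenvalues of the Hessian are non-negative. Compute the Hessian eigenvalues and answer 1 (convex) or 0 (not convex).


The Hessian of f(x,y) = -4*x^2 - 4*x*y + 6*y^2 - 9*x + 9*y + 6 is:
H = [[-8, -4], [-4, 12]]
Trace = -8 + 12 = 4
Determinant = -8*12 - (-4)^2 = -112
Discriminant = (4)^2 - 4*-112 = 464.0
Eigenvalues: lambda_1 = -8.7703, lambda_2 = 12.7703
The function is not convex.

0


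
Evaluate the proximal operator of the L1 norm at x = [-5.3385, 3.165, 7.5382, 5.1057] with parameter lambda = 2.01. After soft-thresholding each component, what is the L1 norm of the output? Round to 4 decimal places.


Soft-thresholding with lambda = 2.01:
prox(-5.3385) = sign(-5.3385)*max(|-5.3385| - 2.01, 0) = -3.3285
prox(3.165) = sign(3.165)*max(|3.165| - 2.01, 0) = 1.155
prox(7.5382) = sign(7.5382)*max(|7.5382| - 2.01, 0) = 5.5282
prox(5.1057) = sign(5.1057)*max(|5.1057| - 2.01, 0) = 3.0957
prox(x) = [-3.3285, 1.155, 5.5282, 3.0957]
||prox(x)||_1 = 3.3285 + 1.155 + 5.5282 + 3.0957 = 13.1074


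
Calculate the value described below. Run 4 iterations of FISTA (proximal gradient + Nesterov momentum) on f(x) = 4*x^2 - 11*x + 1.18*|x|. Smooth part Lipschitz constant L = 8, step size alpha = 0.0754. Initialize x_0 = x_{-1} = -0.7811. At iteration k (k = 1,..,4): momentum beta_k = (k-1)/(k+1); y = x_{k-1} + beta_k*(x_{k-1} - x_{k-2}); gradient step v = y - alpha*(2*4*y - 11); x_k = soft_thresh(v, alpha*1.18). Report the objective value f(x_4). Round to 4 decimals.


FISTA on f(x) = 4*x^2 - 11*x + 1.18*|x|
L = 8, alpha = 0.0754
Iteration 1: beta = 0.0, y = -0.7811 + 0.0*(-0.7811 + 0.7811) = -0.7811
  grad(y) = -17.2488, v = y - alpha*grad = 0.5195
  prox(v) = soft_thresh(0.5195, 0.089) = 0.4305
Iteration 2: beta = 0.3333, y = 0.4305 + 0.3333*(0.4305 + 0.7811) = 0.8344
  grad(y) = -4.3252, v = y - alpha*grad = 1.1605
  prox(v) = soft_thresh(1.1605, 0.089) = 1.0715
Iteration 3: beta = 0.5, y = 1.0715 + 0.5*(1.0715 - 0.4305) = 1.392
  grad(y) = 0.136, v = y - alpha*grad = 1.3817
  prox(v) = soft_thresh(1.3817, 0.089) = 1.2928
Iteration 4: beta = 0.6, y = 1.2928 + 0.6*(1.2928 - 1.0715) = 1.4255
  grad(y) = 0.4043, v = y - alpha*grad = 1.3951
  prox(v) = soft_thresh(1.3951, 0.089) = 1.3061
f(x_4) = 4*1.3061^2 - 11*1.3061 + 1.18*|1.3061| = -6.0023


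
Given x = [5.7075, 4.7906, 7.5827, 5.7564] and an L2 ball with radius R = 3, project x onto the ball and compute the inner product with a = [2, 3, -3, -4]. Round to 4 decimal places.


Step 1: Compute ||x|| (intermediates to 6 decimals).
||x|| = sqrt(5.7075^2 + 4.7906^2 + 7.5827^2 + 5.7564^2) = 12.089619
Step 2: Project.
Since ||x|| > R, scale = R/||x|| = 3/12.089619 = 0.248147, proj(x) = scale * x
proj(x) = [1.416299, 1.188773, 1.881624, 1.428433]
Step 3: Dot product.
a^T * proj(x) = 2*1.416299 + 3*1.188773 - 3*1.881624 - 4*1.428433 = -4.9597


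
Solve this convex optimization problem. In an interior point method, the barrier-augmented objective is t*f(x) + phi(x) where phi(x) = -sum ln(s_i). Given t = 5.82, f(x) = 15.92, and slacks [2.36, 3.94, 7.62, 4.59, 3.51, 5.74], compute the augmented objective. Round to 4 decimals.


Step 1: Compute log-barrier.
ln values: [0.8587, 1.3712, 2.0308, 1.5239, 1.2556, 1.7475]
phi = -(0.8587 + 1.3712 + 2.0308 + 1.5239 + 1.2556 + 1.7475) = -8.7876
Step 2: Compute augmented objective.
t*f(x) = 5.82*15.92 = 92.6544
Total = 92.6544 - 8.7876 = 83.8668


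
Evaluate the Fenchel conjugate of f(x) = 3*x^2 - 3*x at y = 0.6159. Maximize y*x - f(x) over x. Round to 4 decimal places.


f*(y) = sup_x {y*x - a*x^2 - b*x} = sup_x {(y-b)*x - a*x^2}
FOC: (y - b) - 2a*x = 0 => x* = (y - b)/(2a)
x* = (0.6159 + 3)/(2*3) = 0.6027
f*(0.6159) = (y-b)^2/(4a) = (0.6159 + 3)^2/(4*3)
= 13.0747/12 = 1.0896


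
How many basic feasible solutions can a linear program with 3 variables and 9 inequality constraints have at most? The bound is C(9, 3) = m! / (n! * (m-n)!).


Each vertex corresponds to some choice of n active constraints out of m, so the number of vertices is at most C(m, n) = m! / (n!(m-n)!).
m = 9, n = 3
Numerator: 9 * 8 * 7
Denominator: 3! = 6
C(9, 3) = 84


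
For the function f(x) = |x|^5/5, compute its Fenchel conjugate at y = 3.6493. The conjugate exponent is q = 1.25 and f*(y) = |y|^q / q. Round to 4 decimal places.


The conjugate exponent q satisfies 1/p + 1/q = 1.
p = 5, so q = 5/(5 - 1) = 1.25
|y|^q = 3.6493^1.25 = 5.0438
f*(3.6493) = 5.0438 / 1.25 = 4.0351


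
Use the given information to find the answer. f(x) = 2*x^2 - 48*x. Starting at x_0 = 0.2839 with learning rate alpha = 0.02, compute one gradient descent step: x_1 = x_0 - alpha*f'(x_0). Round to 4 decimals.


We compute the gradient at x_0 and apply the update.
f'(x) = 4*x - 48
f'(0.2839) = 4*0.2839 - 48 = -46.8644
x_1 = 0.2839 - 0.02*-46.8644 = 1.2212


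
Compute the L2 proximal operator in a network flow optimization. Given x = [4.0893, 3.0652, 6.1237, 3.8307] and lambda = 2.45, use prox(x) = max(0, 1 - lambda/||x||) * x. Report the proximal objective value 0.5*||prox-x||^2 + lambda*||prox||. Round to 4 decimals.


Step 1: Compute ||x||.
||x|| = 8.8483
Step 2: Compute scaling factor.
scale = max(0, 1 - 2.45/8.8483) = 0.7231
Step 3: prox(x) = [2.957, 2.2165, 4.4281, 2.77]
||prox(x)|| = 6.3983
Step 4: Proximal objective.
0.5*||prox-x||^2 = 3.0013
lambda*||prox|| = 15.6758
Total = 18.677


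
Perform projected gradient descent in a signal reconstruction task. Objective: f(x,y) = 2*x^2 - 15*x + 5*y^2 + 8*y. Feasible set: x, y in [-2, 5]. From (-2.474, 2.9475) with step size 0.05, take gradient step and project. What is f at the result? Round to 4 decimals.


Step 1: Compute gradient at (-2.474, 2.9475).
grad_x = 2*2*-2.474 - 15 = -24.896
grad_y = 2*5*2.9475 + 8 = 37.475
Step 2: Gradient step.
x_raw = -2.474 - 0.05*-24.896 = -1.2292
y_raw = 2.9475 - 0.05*37.475 = 1.0738
Step 3: Project onto [-2, 5].
x_proj = clip(-1.2292) = -1.2292
y_proj = clip(1.0738) = 1.0738
Step 4: Evaluate f.
f(-1.2292, 1.0738) = 35.8146


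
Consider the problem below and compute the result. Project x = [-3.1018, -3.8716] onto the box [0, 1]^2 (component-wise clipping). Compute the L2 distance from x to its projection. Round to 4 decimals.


Project each component onto [0, 1].
clip(-3.1018) = 0.0, clip(-3.8716) = 0.0
Projection = [0.0, 0.0]
Squared diffs: [9.6212, 14.9893]
Distance = sqrt(24.6105) = 4.9609


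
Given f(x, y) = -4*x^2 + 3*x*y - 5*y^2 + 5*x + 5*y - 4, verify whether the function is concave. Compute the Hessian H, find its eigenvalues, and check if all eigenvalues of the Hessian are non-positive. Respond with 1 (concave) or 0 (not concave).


The Hessian of f(x,y) = -4*x^2 + 3*x*y - 5*y^2 + 5*x + 5*y - 4 is:
H = [[-8, 3], [3, -10]]
Trace = -8 - 10 = -18
Determinant = -8*-10 - (3)^2 = 71
Discriminant = (-18)^2 - 4*71 = 40.0
Eigenvalues: lambda_1 = -12.1623, lambda_2 = -5.8377
The function is concave.

1


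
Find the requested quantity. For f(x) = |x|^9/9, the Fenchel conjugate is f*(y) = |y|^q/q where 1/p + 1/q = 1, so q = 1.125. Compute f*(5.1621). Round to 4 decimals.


The conjugate exponent q satisfies 1/p + 1/q = 1.
p = 9, so q = 9/(9 - 1) = 1.125
|y|^q = 5.1621^1.125 = 6.3377
f*(5.1621) = 6.3377 / 1.125 = 5.6335


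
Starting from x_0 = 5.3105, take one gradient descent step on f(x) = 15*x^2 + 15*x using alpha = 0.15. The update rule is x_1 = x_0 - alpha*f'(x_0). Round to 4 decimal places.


We compute the gradient at x_0 and apply the update.
f'(x) = 30*x + 15
f'(5.3105) = 30*5.3105 + 15 = 174.315
x_1 = 5.3105 - 0.15*174.315 = -20.8368


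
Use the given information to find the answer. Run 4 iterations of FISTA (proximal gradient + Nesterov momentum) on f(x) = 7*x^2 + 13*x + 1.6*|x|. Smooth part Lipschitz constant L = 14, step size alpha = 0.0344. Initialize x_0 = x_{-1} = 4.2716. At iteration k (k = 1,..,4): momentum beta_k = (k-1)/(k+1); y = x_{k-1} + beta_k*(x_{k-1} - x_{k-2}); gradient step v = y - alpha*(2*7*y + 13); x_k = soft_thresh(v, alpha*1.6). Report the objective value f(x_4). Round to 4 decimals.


FISTA on f(x) = 7*x^2 + 13*x + 1.6*|x|
L = 14, alpha = 0.0344
Iteration 1: beta = 0.0, y = 4.2716 + 0.0*(4.2716 - 4.2716) = 4.2716
  grad(y) = 72.8024, v = y - alpha*grad = 1.7672
  prox(v) = soft_thresh(1.7672, 0.055) = 1.7122
Iteration 2: beta = 0.3333, y = 1.7122 + 0.3333*(1.7122 - 4.2716) = 0.859
  grad(y) = 25.0261, v = y - alpha*grad = -0.0019
  prox(v) = soft_thresh(-0.0019, 0.055) = 0.0
Iteration 3: beta = 0.5, y = 0.0 + 0.5*(0.0 - 1.7122) = -0.8561
  grad(y) = 1.0149, v = y - alpha*grad = -0.891
  prox(v) = soft_thresh(-0.891, 0.055) = -0.836
Iteration 4: beta = 0.6, y = -0.836 + 0.6*(-0.836 - 0.0) = -1.3375
  grad(y) = -5.7253, v = y - alpha*grad = -1.1406
  prox(v) = soft_thresh(-1.1406, 0.055) = -1.0855
f(x_4) = 7*(-1.0855)^2 + 13*(-1.0855) + 1.6*|-1.0855| = -4.1264


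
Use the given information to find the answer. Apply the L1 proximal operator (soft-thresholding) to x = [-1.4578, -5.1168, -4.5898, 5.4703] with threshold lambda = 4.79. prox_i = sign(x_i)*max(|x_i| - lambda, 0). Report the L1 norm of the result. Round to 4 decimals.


Soft-thresholding with lambda = 4.79:
prox(-1.4578) = sign(-1.4578)*max(|-1.4578| - 4.79, 0) = 0.0
prox(-5.1168) = sign(-5.1168)*max(|-5.1168| - 4.79, 0) = -0.3268
prox(-4.5898) = sign(-4.5898)*max(|-4.5898| - 4.79, 0) = 0.0
prox(5.4703) = sign(5.4703)*max(|5.4703| - 4.79, 0) = 0.6803
prox(x) = [0.0, -0.3268, 0.0, 0.6803]
||prox(x)||_1 = 0.0 + 0.3268 + 0.0 + 0.6803 = 1.0071


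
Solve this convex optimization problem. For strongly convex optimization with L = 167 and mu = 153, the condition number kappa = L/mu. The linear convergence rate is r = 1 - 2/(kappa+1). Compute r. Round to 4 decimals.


Step 1: Compute the condition number.
kappa = L/mu = 167/153 = 1.0915
Step 2: Compute the convergence rate.
r = 1 - 2/(kappa + 1) = 1 - 2*mu/(L + mu) = (L - mu)/(L + mu) = 14/320 = 0.0438


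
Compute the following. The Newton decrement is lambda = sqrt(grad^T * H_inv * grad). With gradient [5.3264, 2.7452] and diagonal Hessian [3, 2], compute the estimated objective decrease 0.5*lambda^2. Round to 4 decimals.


Step 1: H is diagonal, so H^(-1) * g = [1.7755, 1.3726].
Step 2: g^T H^(-1) g = sum_i g_i^2 / H_ii
  = (5.3264)^2/3 + (2.7452)^2/2
  = 9.4568 + 3.7681 = 13.2249
Step 3: Objective decrease = 0.5 * g^T H^(-1) g = 6.6125


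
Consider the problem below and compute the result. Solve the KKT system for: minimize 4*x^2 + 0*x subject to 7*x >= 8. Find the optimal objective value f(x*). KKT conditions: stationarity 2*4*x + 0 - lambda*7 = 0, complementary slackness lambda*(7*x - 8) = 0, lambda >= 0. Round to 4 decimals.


Step 1: Try lambda = 0 (constraint inactive).
x_unc = 0/(2*4) = 0.0
Check: 7*0.0 = 0.0 < 8 -- violated!
Step 2: Constraint must be active: 7*x = 8
x* = 8/7 = 1.1429 (rounded; the exact value 8/7 is used below)
lambda = (2*4*(8/7) + 0)/7 = 1.3061
Step 3: Compute optimal value.
f(x*) = 4*(8/7)^2 + 0*(8/7) = 5.2245


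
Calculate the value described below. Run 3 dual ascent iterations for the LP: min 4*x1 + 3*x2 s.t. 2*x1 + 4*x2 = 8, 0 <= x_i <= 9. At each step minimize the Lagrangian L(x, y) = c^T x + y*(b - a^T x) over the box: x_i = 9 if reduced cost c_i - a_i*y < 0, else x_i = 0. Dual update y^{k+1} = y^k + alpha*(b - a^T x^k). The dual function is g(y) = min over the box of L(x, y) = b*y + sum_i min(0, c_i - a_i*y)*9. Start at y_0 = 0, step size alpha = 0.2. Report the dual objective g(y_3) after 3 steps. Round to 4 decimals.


Dual ascent for LP: min 4*x1 + 3*x2, 2*x1 + 4*x2 = 8, 0 <= x_i <= 9
Step 1: y^k = 0.0, reduced costs: (4.0, 3.0)
  x^k = (0.0, 0.0), subgradient = b - a^T x = 8.0
  y^{k+1} = 0.0 + 0.2*8.0 = 1.6
Step 2: y^k = 1.6, reduced costs: (0.8, -3.4)
  x^k = (0.0, 9.0), subgradient = b - a^T x = -28.0
  y^{k+1} = 1.6 + 0.2*-28.0 = -4.0
Step 3: y^k = -4.0, reduced costs: (12.0, 19.0)
  x^k = (0.0, 0.0), subgradient = b - a^T x = 8.0
  y^{k+1} = -4.0 + 0.2*8.0 = -2.4
Dual objective at y_3 = -2.4: reduced costs (8.8, 12.6), box minimizer x = (0.0, 0.0)
g(y_3) = b*y + (c1 - a1*y)*x1 + (c2 - a2*y)*x2 = 8*(-2.4) + 8.8*0.0 + 12.6*0.0 = -19.2 + 0.0 + 0.0 = -19.2


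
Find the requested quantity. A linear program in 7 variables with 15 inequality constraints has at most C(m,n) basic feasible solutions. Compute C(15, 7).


Each vertex corresponds to some choice of n active constraints out of m, so the number of vertices is at most C(m, n) = m! / (n!(m-n)!).
m = 15, n = 7
Numerator: 15 * 14 * 13 * 12 * 11 * 10 * 9
Denominator: 7! = 5040
C(15, 7) = 6435


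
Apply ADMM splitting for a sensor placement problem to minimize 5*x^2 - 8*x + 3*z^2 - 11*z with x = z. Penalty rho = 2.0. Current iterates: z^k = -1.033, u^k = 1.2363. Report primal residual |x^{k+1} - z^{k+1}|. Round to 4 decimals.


ADMM iteration with rho = 2.0, z^k = -1.033, u^k = 1.2363
Step 1: x-update.
Minimize 5*x^2 - 8*x + (2.0/2)*(x + 1.033 + 1.2363)^2
FOC: (2*5 + 2.0)*x = 8 + 2.0*(-1.033 - 1.2363)
x^{k+1} = 0.2885
Step 2: z-update.
Minimize 3*z^2 - 11*z + (2.0/2)*(0.2885 - z + 1.2363)^2
FOC: (2*3 + 2.0)*z = 11 + 2.0*(0.2885 + 1.2363)
z^{k+1} = 1.7562
Step 3: u-update.
u^{k+1} = 1.2363 + 0.2885 - 1.7562 = -0.2314
Step 4: Primal residual = |0.2885 - 1.7562| = 1.4677


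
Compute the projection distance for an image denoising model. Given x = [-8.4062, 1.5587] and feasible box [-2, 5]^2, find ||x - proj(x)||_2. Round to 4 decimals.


Project each component onto [-2, 5].
clip(-8.4062) = -2.0, clip(1.5587) = 1.5587
Projection = [-2.0, 1.5587]
Squared diffs: [41.0394, 0.0]
Distance = sqrt(41.0394) = 6.4062


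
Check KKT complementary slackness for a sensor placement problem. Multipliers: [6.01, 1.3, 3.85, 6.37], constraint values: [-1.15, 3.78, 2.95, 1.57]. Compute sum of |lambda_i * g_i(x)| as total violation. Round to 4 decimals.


KKT complementary slackness check:
lambda_1 * g_1 = 6.01 * -1.15 = -6.9115
lambda_2 * g_2 = 1.3 * 3.78 = 4.914
lambda_3 * g_3 = 3.85 * 2.95 = 11.3575
lambda_4 * g_4 = 6.37 * 1.57 = 10.0009
Total violation = 6.9115 + 4.914 + 11.3575 + 10.0009 = 33.1839


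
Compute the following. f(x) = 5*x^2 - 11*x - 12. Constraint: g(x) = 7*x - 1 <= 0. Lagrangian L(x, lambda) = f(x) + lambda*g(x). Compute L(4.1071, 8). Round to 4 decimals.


Step 1: Evaluate f(x).
f(4.1071) = 5*4.1071^2 - 11*4.1071 - 12 = 27.1633
Step 2: Evaluate g(x).
g(4.1071) = 7*4.1071 - 1 = 27.7497
Step 3: Compute Lagrangian.
L = 27.1633 + 8*27.7497 = 249.1609


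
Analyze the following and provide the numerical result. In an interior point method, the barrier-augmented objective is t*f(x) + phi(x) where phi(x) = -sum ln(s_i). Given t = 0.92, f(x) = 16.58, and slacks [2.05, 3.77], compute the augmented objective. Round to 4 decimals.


Step 1: Compute log-barrier.
ln values: [0.7178, 1.3271]
phi = -(0.7178 + 1.3271) = -2.0449
Step 2: Compute augmented objective.
t*f(x) = 0.92*16.58 = 15.2536
Total = 15.2536 - 2.0449 = 13.2087


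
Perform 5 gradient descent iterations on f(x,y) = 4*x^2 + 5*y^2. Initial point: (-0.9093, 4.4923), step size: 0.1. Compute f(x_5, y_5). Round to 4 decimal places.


Gradient descent on f(x,y) = 4*x^2 + 5*y^2.
Starting point: (-0.9093, 4.4923), alpha = 0.1
Step 1: grad_x = 2*4*-0.9093 = -7.2744, grad_y = 2*5*4.4923 = 44.923
  x_1 = -0.9093 - 0.1*-7.2744 = -0.1819
  y_1 = 4.4923 - 0.1*44.923 = 0.0
Step 2: grad_x = 2*4*-0.1819 = -1.4549, grad_y = 2*5*0.0 = 0.0
  x_2 = -0.1819 - 0.1*-1.4549 = -0.0364
  y_2 = 0.0 - 0.1*0.0 = 0.0
Step 3: grad_x = 2*4*-0.0364 = -0.291, grad_y = 2*5*0.0 = 0.0
  x_3 = -0.0364 - 0.1*-0.291 = -0.0073
  y_3 = 0.0 - 0.1*0.0 = 0.0
Step 4: grad_x = 2*4*-0.0073 = -0.0582, grad_y = 2*5*0.0 = 0.0
  x_4 = -0.0073 - 0.1*-0.0582 = -0.0015
  y_4 = 0.0 - 0.1*0.0 = 0.0
Step 5: grad_x = 2*4*-0.0015 = -0.0116, grad_y = 2*5*0.0 = 0.0
  x_5 = -0.0015 - 0.1*-0.0116 = -0.0003
  y_5 = 0.0 - 0.1*0.0 = 0.0
f(-0.0003, 0.0) = 4*(-0.0003)^2 + 5*0.0^2 = 0.0


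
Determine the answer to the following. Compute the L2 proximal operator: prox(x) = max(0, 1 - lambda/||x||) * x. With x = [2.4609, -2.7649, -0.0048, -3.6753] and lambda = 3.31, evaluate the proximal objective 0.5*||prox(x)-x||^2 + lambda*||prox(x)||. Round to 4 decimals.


Step 1: Compute ||x||.
||x|| = 5.2162
Step 2: Compute scaling factor.
scale = max(0, 1 - 3.31/5.2162) = 0.3654
Step 3: prox(x) = [0.8993, -1.0104, -0.0018, -1.3431]
||prox(x)|| = 1.9062
Step 4: Proximal objective.
0.5*||prox-x||^2 = 5.4781
lambda*||prox|| = 6.3095
Total = 11.7875


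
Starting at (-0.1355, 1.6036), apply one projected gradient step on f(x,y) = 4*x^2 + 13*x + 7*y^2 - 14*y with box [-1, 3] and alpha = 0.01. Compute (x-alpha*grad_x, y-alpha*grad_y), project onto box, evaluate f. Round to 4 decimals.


Step 1: Compute gradient at (-0.1355, 1.6036).
grad_x = 2*4*-0.1355 + 13 = 11.916
grad_y = 2*7*1.6036 - 14 = 8.4504
Step 2: Gradient step.
x_raw = -0.1355 - 0.01*11.916 = -0.2547
y_raw = 1.6036 - 0.01*8.4504 = 1.5191
Step 3: Project onto [-1, 3].
x_proj = clip(-0.2547) = -0.2547
y_proj = clip(1.5191) = 1.5191
Step 4: Evaluate f.
f(-0.2547, 1.5191) = -8.1649


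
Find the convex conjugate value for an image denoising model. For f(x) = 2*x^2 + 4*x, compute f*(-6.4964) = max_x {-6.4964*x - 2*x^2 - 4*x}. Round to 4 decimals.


f*(y) = sup_x {y*x - a*x^2 - b*x} = sup_x {(y-b)*x - a*x^2}
FOC: (y - b) - 2a*x = 0 => x* = (y - b)/(2a)
x* = (-6.4964 - 4)/(2*2) = -2.6241
f*(-6.4964) = (y-b)^2/(4a) = (-6.4964 - 4)^2/(4*2)
= 110.1744/8 = 13.7718


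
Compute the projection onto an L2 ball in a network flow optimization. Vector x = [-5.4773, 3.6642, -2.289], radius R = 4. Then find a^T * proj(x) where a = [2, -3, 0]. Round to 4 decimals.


Step 1: Compute ||x|| (intermediates to 6 decimals).
||x|| = sqrt((-5.4773)^2 + 3.6642^2 + (-2.289)^2) = 6.976152
Step 2: Project.
Since ||x|| > R, scale = R/||x|| = 4/6.976152 = 0.573382, proj(x) = scale * x
proj(x) = [-3.140585, 2.100986, -1.312471]
Step 3: Dot product.
a^T * proj(x) = 2*(-3.140585) - 3*2.100986 + 0*(-1.312471) = -12.5841


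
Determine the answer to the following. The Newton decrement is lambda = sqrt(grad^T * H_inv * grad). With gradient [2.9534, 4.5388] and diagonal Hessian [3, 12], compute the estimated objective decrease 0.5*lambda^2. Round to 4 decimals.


Step 1: H is diagonal, so H^(-1) * g = [0.9845, 0.3782].
Step 2: g^T H^(-1) g = sum_i g_i^2 / H_ii
  = (2.9534)^2/3 + (4.5388)^2/12
  = 2.9075 + 1.7167 = 4.6242
Step 3: Objective decrease = 0.5 * g^T H^(-1) g = 2.3121


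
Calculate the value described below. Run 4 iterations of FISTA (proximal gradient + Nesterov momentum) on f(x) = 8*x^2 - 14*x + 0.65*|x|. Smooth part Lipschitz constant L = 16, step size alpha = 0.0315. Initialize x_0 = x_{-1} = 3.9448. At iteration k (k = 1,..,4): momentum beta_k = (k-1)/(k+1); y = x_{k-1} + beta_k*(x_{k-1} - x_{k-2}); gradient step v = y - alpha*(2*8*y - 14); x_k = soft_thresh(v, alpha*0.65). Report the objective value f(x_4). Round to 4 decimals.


FISTA on f(x) = 8*x^2 - 14*x + 0.65*|x|
L = 16, alpha = 0.0315
Iteration 1: beta = 0.0, y = 3.9448 + 0.0*(3.9448 - 3.9448) = 3.9448
  grad(y) = 49.1168, v = y - alpha*grad = 2.3976
  prox(v) = soft_thresh(2.3976, 0.0205) = 2.3771
Iteration 2: beta = 0.3333, y = 2.3771 + 0.3333*(2.3771 - 3.9448) = 1.8546
  grad(y) = 15.6735, v = y - alpha*grad = 1.3609
  prox(v) = soft_thresh(1.3609, 0.0205) = 1.3404
Iteration 3: beta = 0.5, y = 1.3404 + 0.5*(1.3404 - 2.3771) = 0.822
  grad(y) = -0.8475, v = y - alpha*grad = 0.8487
  prox(v) = soft_thresh(0.8487, 0.0205) = 0.8283
Iteration 4: beta = 0.6, y = 0.8283 + 0.6*(0.8283 - 1.3404) = 0.521
  grad(y) = -5.6646, v = y - alpha*grad = 0.6994
  prox(v) = soft_thresh(0.6994, 0.0205) = 0.6789
f(x_4) = 8*0.6789^2 - 14*0.6789 + 0.65*|0.6789| = -5.3761


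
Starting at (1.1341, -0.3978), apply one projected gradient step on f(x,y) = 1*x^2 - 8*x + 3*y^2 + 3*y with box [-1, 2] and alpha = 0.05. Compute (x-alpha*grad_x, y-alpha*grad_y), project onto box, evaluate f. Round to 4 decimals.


Step 1: Compute gradient at (1.1341, -0.3978).
grad_x = 2*1*1.1341 - 8 = -5.7318
grad_y = 2*3*-0.3978 + 3 = 0.6132
Step 2: Gradient step.
x_raw = 1.1341 - 0.05*-5.7318 = 1.4207
y_raw = -0.3978 - 0.05*0.6132 = -0.4285
Step 3: Project onto [-1, 2].
x_proj = clip(1.4207) = 1.4207
y_proj = clip(-0.4285) = -0.4285
Step 4: Evaluate f.
f(1.4207, -0.4285) = -10.0818


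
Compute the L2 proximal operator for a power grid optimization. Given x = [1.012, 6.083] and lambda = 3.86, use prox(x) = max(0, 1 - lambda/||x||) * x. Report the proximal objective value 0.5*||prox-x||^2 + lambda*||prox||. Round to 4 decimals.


Step 1: Compute ||x||.
||x|| = 6.1666
Step 2: Compute scaling factor.
scale = max(0, 1 - 3.86/6.1666) = 0.374
Step 3: prox(x) = [0.3785, 2.2753]
||prox(x)|| = 2.3066
Step 4: Proximal objective.
0.5*||prox-x||^2 = 7.4498
lambda*||prox|| = 8.9035
Total = 16.3533


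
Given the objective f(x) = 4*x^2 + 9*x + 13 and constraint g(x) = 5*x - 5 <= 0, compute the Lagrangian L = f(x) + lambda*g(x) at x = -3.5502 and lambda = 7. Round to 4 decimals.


Step 1: Evaluate f(x).
f(-3.5502) = 4*(-3.5502)^2 + 9*(-3.5502) + 13 = 31.4639
Step 2: Evaluate g(x).
g(-3.5502) = 5*-3.5502 - 5 = -22.751
Step 3: Compute Lagrangian.
L = 31.4639 + 7*-22.751 = -127.7931


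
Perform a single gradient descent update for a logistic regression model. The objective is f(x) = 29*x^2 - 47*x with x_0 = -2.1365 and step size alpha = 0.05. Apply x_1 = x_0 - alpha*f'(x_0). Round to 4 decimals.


We compute the gradient at x_0 and apply the update.
f'(x) = 58*x - 47
f'(-2.1365) = 58*-2.1365 - 47 = -170.917
x_1 = -2.1365 - 0.05*-170.917 = 6.4094


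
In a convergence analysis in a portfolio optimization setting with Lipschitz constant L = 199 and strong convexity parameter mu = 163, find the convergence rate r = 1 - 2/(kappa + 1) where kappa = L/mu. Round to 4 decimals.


Step 1: Compute the condition number.
kappa = L/mu = 199/163 = 1.2209
Step 2: Compute the convergence rate.
r = 1 - 2/(kappa + 1) = 1 - 2*mu/(L + mu) = (L - mu)/(L + mu) = 36/362 = 0.0994


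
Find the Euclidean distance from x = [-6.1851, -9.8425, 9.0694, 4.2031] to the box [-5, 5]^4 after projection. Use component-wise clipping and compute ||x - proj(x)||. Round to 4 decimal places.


Project each component onto [-5, 5].
clip(-6.1851) = -5.0, clip(-9.8425) = -5.0, clip(9.0694) = 5.0, clip(4.2031) = 4.2031
Projection = [-5.0, -5.0, 5.0, 4.2031]
Squared diffs: [1.4045, 23.4498, 16.56, 0.0]
Distance = sqrt(41.4143) = 6.4354


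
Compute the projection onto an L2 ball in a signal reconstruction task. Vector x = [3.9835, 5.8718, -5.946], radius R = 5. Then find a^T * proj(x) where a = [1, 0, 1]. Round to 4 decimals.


Step 1: Compute ||x|| (intermediates to 6 decimals).
||x|| = sqrt(3.9835^2 + 5.8718^2 + (-5.946)^2) = 9.257496
Step 2: Project.
Since ||x|| > R, scale = R/||x|| = 5/9.257496 = 0.540103, proj(x) = scale * x
proj(x) = [2.1515, 3.171377, -3.211452]
Step 3: Dot product.
a^T * proj(x) = 1*2.1515 + 0*3.171377 + 1*(-3.211452) = -1.06


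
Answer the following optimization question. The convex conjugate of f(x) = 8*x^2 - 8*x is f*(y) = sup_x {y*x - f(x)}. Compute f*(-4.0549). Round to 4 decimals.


f*(y) = sup_x {y*x - a*x^2 - b*x} = sup_x {(y-b)*x - a*x^2}
FOC: (y - b) - 2a*x = 0 => x* = (y - b)/(2a)
x* = (-4.0549 + 8)/(2*8) = 0.2466
f*(-4.0549) = (y-b)^2/(4a) = (-4.0549 + 8)^2/(4*8)
= 15.5638/32 = 0.4864


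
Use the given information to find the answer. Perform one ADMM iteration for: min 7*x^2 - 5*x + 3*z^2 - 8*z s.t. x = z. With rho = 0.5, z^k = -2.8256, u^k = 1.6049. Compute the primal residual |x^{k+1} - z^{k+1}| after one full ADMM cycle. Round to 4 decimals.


ADMM iteration with rho = 0.5, z^k = -2.8256, u^k = 1.6049
Step 1: x-update.
Minimize 7*x^2 - 5*x + (0.5/2)*(x + 2.8256 + 1.6049)^2
FOC: (2*7 + 0.5)*x = 5 + 0.5*(-2.8256 - 1.6049)
x^{k+1} = 0.1921
Step 2: z-update.
Minimize 3*z^2 - 8*z + (0.5/2)*(0.1921 - z + 1.6049)^2
FOC: (2*3 + 0.5)*z = 8 + 0.5*(0.1921 + 1.6049)
z^{k+1} = 1.369
Step 3: u-update.
u^{k+1} = 1.6049 + 0.1921 - 1.369 = 0.428
Step 4: Primal residual = |0.1921 - 1.369| = 1.1769


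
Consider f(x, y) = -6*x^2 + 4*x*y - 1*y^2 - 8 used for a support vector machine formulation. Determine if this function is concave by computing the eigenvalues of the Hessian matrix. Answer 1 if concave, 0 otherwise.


The Hessian of f(x,y) = -6*x^2 + 4*x*y - 1*y^2 - 8 is:
H = [[-12, 4], [4, -2]]
Trace = -12 - 2 = -14
Determinant = -12*-2 - (4)^2 = 8
Discriminant = (-14)^2 - 4*8 = 164.0
Eigenvalues: lambda_1 = -13.4031, lambda_2 = -0.5969
The function is concave.

1


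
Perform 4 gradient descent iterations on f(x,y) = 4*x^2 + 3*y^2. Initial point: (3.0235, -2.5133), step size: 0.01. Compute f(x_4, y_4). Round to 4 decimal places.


Gradient descent on f(x,y) = 4*x^2 + 3*y^2.
Starting point: (3.0235, -2.5133), alpha = 0.01
Step 1: grad_x = 2*4*3.0235 = 24.188, grad_y = 2*3*-2.5133 = -15.0798
  x_1 = 3.0235 - 0.01*24.188 = 2.7816
  y_1 = -2.5133 - 0.01*-15.0798 = -2.3625
Step 2: grad_x = 2*4*2.7816 = 22.253, grad_y = 2*3*-2.3625 = -14.175
  x_2 = 2.7816 - 0.01*22.253 = 2.5591
  y_2 = -2.3625 - 0.01*-14.175 = -2.2208
Step 3: grad_x = 2*4*2.5591 = 20.4727, grad_y = 2*3*-2.2208 = -13.3245
  x_3 = 2.5591 - 0.01*20.4727 = 2.3544
  y_3 = -2.2208 - 0.01*-13.3245 = -2.0875
Step 4: grad_x = 2*4*2.3544 = 18.8349, grad_y = 2*3*-2.0875 = -12.525
  x_4 = 2.3544 - 0.01*18.8349 = 2.166
  y_4 = -2.0875 - 0.01*-12.525 = -1.9623
f(2.166, -1.9623) = 4*2.166^2 + 3*(-1.9623)^2 = 30.3178


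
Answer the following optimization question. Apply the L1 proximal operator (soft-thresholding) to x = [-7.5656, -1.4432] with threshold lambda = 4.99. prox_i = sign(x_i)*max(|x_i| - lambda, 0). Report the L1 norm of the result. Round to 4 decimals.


Soft-thresholding with lambda = 4.99:
prox(-7.5656) = sign(-7.5656)*max(|-7.5656| - 4.99, 0) = -2.5756
prox(-1.4432) = sign(-1.4432)*max(|-1.4432| - 4.99, 0) = 0.0
prox(x) = [-2.5756, 0.0]
||prox(x)||_1 = 2.5756 + 0.0 = 2.5756


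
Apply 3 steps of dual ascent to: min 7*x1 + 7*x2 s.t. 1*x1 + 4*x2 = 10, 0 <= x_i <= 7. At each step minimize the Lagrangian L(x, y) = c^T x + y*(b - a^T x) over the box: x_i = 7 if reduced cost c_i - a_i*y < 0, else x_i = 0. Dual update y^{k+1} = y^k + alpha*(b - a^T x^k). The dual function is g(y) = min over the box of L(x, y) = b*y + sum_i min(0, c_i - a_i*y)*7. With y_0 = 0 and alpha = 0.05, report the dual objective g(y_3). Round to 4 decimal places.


Dual ascent for LP: min 7*x1 + 7*x2, 1*x1 + 4*x2 = 10, 0 <= x_i <= 7
Step 1: y^k = 0.0, reduced costs: (7.0, 7.0)
  x^k = (0.0, 0.0), subgradient = b - a^T x = 10.0
  y^{k+1} = 0.0 + 0.05*10.0 = 0.5
Step 2: y^k = 0.5, reduced costs: (6.5, 5.0)
  x^k = (0.0, 0.0), subgradient = b - a^T x = 10.0
  y^{k+1} = 0.5 + 0.05*10.0 = 1.0
Step 3: y^k = 1.0, reduced costs: (6.0, 3.0)
  x^k = (0.0, 0.0), subgradient = b - a^T x = 10.0
  y^{k+1} = 1.0 + 0.05*10.0 = 1.5
Dual objective at y_3 = 1.5: reduced costs (5.5, 1.0), box minimizer x = (0.0, 0.0)
g(y_3) = b*y + (c1 - a1*y)*x1 + (c2 - a2*y)*x2 = 10*1.5 + 5.5*0.0 + 1.0*0.0 = 15.0 + 0.0 + 0.0 = 15.0


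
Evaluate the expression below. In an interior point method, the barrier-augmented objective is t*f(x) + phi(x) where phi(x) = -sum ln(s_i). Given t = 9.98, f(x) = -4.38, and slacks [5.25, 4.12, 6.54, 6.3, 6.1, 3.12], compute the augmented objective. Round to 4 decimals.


Step 1: Compute log-barrier.
ln values: [1.6582, 1.4159, 1.8779, 1.8405, 1.8083, 1.1378]
phi = -(1.6582 + 1.4159 + 1.8779 + 1.8405 + 1.8083 + 1.1378) = -9.7387
Step 2: Compute augmented objective.
t*f(x) = 9.98*-4.38 = -43.7124
Total = -43.7124 - 9.7387 = -53.4511


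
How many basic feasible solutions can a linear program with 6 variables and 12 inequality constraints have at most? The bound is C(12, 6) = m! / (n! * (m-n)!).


Each vertex corresponds to some choice of n active constraints out of m, so the number of vertices is at most C(m, n) = m! / (n!(m-n)!).
m = 12, n = 6
Numerator: 12 * 11 * 10 * 9 * 8 * 7
Denominator: 6! = 720
C(12, 6) = 924


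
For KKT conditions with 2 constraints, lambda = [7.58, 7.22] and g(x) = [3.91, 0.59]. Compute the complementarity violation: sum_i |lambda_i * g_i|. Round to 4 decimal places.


KKT complementary slackness check:
lambda_1 * g_1 = 7.58 * 3.91 = 29.6378
lambda_2 * g_2 = 7.22 * 0.59 = 4.2598
Total violation = 29.6378 + 4.2598 = 33.8976


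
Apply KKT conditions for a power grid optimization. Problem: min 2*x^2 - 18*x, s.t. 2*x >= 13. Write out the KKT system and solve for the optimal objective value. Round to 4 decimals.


Step 1: Try lambda = 0 (constraint inactive).
x_unc = 18/(2*2) = 4.5
Check: 2*4.5 = 9.0 < 13 -- violated!
Step 2: Constraint must be active: 2*x = 13
x* = 13/2 = 6.5
lambda = (2*2*6.5 - 18)/2 = 4.0
Step 3: Compute optimal value.
f(x*) = 2*6.5^2 - 18*6.5 = -32.5


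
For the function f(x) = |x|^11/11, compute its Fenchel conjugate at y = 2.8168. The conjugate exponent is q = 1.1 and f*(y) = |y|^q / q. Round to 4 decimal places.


The conjugate exponent q satisfies 1/p + 1/q = 1.
p = 11, so q = 11/(11 - 1) = 1.1
|y|^q = 2.8168^1.1 = 3.1241
f*(2.8168) = 3.1241 / 1.1 = 2.8401


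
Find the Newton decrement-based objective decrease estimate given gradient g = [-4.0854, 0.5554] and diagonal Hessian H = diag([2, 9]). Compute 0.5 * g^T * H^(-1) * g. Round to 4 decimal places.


Step 1: H is diagonal, so H^(-1) * g = [-2.0427, 0.0617].
Step 2: g^T H^(-1) g = sum_i g_i^2 / H_ii
  = (-4.0854)^2/2 + (0.5554)^2/9
  = 8.3452 + 0.0343 = 8.3795
Step 3: Objective decrease = 0.5 * g^T H^(-1) g = 4.1898
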